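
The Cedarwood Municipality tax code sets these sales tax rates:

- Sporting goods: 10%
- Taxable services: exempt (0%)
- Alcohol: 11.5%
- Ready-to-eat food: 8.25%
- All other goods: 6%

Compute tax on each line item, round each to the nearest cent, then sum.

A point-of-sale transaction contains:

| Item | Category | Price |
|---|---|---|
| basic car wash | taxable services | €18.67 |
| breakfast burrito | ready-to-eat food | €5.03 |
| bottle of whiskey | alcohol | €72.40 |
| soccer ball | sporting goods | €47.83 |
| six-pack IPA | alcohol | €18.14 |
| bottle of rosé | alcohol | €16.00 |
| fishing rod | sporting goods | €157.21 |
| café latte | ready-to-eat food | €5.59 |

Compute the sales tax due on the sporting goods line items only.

€20.50

Soccer ball €47.83: sporting goods → 10% → €4.78
Fishing rod €157.21: sporting goods → 10% → €15.72
Tax on sporting goods = €4.78 + €15.72 = €20.50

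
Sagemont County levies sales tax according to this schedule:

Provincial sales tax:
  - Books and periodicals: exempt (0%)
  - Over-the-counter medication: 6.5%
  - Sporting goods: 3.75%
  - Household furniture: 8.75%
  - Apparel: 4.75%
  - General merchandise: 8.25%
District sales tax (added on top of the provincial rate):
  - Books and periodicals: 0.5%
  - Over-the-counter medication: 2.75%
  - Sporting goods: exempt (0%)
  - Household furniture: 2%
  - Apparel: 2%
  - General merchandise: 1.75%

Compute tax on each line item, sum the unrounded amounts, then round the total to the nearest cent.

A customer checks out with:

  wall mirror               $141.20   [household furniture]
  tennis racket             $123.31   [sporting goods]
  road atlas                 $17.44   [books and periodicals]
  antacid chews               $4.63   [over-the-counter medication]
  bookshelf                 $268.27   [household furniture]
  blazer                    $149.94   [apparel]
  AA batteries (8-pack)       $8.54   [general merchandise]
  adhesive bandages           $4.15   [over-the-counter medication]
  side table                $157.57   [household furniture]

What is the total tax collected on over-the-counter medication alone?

$0.81

Antacid chews $4.63: over-the-counter medication → 6.5% + 2.75% district = 9.25% → $0.428275
Adhesive bandages $4.15: over-the-counter medication → 6.5% + 2.75% district = 9.25% → $0.383875
Tax on over-the-counter medication: unrounded sum = $0.81215 → $0.81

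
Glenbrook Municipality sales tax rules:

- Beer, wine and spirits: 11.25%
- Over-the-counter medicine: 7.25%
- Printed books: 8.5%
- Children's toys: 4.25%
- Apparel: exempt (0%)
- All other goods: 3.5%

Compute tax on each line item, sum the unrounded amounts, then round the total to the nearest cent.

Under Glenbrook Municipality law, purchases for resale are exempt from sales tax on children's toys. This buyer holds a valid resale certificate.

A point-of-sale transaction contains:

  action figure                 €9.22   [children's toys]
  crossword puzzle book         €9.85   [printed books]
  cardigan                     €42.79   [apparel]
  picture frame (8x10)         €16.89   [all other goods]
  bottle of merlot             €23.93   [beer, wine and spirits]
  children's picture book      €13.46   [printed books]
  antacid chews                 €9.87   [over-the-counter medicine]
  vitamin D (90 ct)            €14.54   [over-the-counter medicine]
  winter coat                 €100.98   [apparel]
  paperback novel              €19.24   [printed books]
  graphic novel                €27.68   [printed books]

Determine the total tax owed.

Action figure €9.22: children's toys, buyer-exempt → 0% → €0.00
Crossword puzzle book €9.85: printed books → 8.5% → €0.83725
Cardigan €42.79: apparel → 0% → €0.00
Picture frame (8x10) €16.89: all other goods → 3.5% → €0.59115
Bottle of merlot €23.93: beer, wine and spirits → 11.25% → €2.692125
Children's picture book €13.46: printed books → 8.5% → €1.1441
Antacid chews €9.87: over-the-counter medicine → 7.25% → €0.715575
Vitamin D (90 ct) €14.54: over-the-counter medicine → 7.25% → €1.05415
Winter coat €100.98: apparel → 0% → €0.00
Paperback novel €19.24: printed books → 8.5% → €1.6354
Graphic novel €27.68: printed books → 8.5% → €2.3528
Unrounded tax sum = €11.02255 → €11.02

€11.02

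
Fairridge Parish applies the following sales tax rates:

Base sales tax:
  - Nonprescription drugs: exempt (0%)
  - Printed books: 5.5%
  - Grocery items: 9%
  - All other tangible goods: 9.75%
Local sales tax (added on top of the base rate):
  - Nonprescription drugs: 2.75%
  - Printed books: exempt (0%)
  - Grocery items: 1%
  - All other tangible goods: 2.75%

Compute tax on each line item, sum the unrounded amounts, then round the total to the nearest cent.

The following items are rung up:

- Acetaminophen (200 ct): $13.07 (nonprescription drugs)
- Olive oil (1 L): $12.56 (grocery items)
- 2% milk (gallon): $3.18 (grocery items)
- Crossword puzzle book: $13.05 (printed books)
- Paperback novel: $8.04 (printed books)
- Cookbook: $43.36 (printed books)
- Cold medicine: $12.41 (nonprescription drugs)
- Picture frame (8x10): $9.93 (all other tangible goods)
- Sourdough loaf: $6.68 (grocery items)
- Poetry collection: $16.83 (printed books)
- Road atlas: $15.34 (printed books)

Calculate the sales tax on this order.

Acetaminophen (200 ct) $13.07: nonprescription drugs → 0% + 2.75% local = 2.75% → $0.359425
Olive oil (1 L) $12.56: grocery items → 9% + 1% local = 10% → $1.256
2% milk (gallon) $3.18: grocery items → 9% + 1% local = 10% → $0.318
Crossword puzzle book $13.05: printed books → 5.5% + 0% local = 5.5% → $0.71775
Paperback novel $8.04: printed books → 5.5% + 0% local = 5.5% → $0.4422
Cookbook $43.36: printed books → 5.5% + 0% local = 5.5% → $2.3848
Cold medicine $12.41: nonprescription drugs → 0% + 2.75% local = 2.75% → $0.341275
Picture frame (8x10) $9.93: all other tangible goods → 9.75% + 2.75% local = 12.5% → $1.24125
Sourdough loaf $6.68: grocery items → 9% + 1% local = 10% → $0.668
Poetry collection $16.83: printed books → 5.5% + 0% local = 5.5% → $0.92565
Road atlas $15.34: printed books → 5.5% + 0% local = 5.5% → $0.8437
Unrounded tax sum = $9.49805 → $9.50

$9.50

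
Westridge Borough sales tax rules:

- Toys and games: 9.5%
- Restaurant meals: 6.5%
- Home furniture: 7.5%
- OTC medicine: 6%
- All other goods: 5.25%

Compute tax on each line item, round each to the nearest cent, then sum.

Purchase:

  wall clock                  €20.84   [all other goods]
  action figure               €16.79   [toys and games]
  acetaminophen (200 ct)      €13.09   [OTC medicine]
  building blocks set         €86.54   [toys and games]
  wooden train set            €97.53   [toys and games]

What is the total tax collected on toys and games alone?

€19.09

Action figure €16.79: toys and games → 9.5% → €1.60
Building blocks set €86.54: toys and games → 9.5% → €8.22
Wooden train set €97.53: toys and games → 9.5% → €9.27
Tax on toys and games = €1.60 + €8.22 + €9.27 = €19.09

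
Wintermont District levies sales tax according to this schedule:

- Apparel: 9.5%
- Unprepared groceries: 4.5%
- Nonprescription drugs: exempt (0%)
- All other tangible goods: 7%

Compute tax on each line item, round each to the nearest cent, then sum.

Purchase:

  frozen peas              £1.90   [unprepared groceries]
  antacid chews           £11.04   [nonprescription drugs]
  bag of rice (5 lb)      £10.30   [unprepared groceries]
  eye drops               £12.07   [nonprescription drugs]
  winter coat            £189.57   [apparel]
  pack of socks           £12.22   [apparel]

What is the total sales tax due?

£19.72

Frozen peas £1.90: unprepared groceries → 4.5% → £0.09
Antacid chews £11.04: nonprescription drugs → 0% → £0.00
Bag of rice (5 lb) £10.30: unprepared groceries → 4.5% → £0.46
Eye drops £12.07: nonprescription drugs → 0% → £0.00
Winter coat £189.57: apparel → 9.5% → £18.01
Pack of socks £12.22: apparel → 9.5% → £1.16
Total tax = £0.09 + £0.46 + £18.01 + £1.16 = £19.72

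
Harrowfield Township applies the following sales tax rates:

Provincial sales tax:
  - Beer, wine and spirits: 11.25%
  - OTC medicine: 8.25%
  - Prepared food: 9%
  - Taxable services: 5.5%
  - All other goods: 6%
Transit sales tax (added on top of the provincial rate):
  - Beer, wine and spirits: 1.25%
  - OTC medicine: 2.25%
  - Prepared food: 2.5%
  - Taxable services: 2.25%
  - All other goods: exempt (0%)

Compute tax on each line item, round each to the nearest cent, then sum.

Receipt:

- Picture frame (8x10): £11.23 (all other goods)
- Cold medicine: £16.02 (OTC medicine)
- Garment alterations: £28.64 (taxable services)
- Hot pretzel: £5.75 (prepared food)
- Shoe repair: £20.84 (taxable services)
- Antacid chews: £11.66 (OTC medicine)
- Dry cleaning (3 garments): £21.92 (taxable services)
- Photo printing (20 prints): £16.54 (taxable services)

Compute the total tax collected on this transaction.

Picture frame (8x10) £11.23: all other goods → 6% + 0% transit = 6% → £0.67
Cold medicine £16.02: OTC medicine → 8.25% + 2.25% transit = 10.5% → £1.68
Garment alterations £28.64: taxable services → 5.5% + 2.25% transit = 7.75% → £2.22
Hot pretzel £5.75: prepared food → 9% + 2.5% transit = 11.5% → £0.66
Shoe repair £20.84: taxable services → 5.5% + 2.25% transit = 7.75% → £1.62
Antacid chews £11.66: OTC medicine → 8.25% + 2.25% transit = 10.5% → £1.22
Dry cleaning (3 garments) £21.92: taxable services → 5.5% + 2.25% transit = 7.75% → £1.70
Photo printing (20 prints) £16.54: taxable services → 5.5% + 2.25% transit = 7.75% → £1.28
Total tax = £0.67 + £1.68 + £2.22 + £0.66 + £1.62 + £1.22 + £1.70 + £1.28 = £11.05

£11.05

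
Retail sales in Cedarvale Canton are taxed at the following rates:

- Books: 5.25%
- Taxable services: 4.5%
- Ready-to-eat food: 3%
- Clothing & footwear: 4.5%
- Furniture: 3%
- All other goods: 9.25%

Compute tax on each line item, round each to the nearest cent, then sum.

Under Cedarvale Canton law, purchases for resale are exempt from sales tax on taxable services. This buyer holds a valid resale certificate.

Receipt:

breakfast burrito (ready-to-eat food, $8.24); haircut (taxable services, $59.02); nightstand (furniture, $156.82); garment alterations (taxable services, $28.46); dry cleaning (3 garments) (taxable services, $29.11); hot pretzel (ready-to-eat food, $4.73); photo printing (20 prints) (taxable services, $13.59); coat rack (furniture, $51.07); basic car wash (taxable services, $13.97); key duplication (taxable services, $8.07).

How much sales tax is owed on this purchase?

Breakfast burrito $8.24: ready-to-eat food → 3% → $0.25
Haircut $59.02: taxable services, buyer-exempt → 0% → $0.00
Nightstand $156.82: furniture → 3% → $4.70
Garment alterations $28.46: taxable services, buyer-exempt → 0% → $0.00
Dry cleaning (3 garments) $29.11: taxable services, buyer-exempt → 0% → $0.00
Hot pretzel $4.73: ready-to-eat food → 3% → $0.14
Photo printing (20 prints) $13.59: taxable services, buyer-exempt → 0% → $0.00
Coat rack $51.07: furniture → 3% → $1.53
Basic car wash $13.97: taxable services, buyer-exempt → 0% → $0.00
Key duplication $8.07: taxable services, buyer-exempt → 0% → $0.00
Total tax = $0.25 + $4.70 + $0.14 + $1.53 = $6.62

$6.62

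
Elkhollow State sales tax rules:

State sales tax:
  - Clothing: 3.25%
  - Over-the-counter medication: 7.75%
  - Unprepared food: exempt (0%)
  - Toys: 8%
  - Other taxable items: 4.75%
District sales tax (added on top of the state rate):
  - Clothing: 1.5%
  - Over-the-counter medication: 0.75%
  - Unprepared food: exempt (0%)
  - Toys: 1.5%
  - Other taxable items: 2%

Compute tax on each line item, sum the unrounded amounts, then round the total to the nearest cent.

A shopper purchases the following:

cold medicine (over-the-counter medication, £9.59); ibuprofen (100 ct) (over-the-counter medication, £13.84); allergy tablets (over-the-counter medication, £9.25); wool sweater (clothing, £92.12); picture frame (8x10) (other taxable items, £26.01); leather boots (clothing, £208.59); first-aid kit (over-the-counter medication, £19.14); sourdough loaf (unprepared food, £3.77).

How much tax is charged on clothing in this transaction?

£14.28

Wool sweater £92.12: clothing → 3.25% + 1.5% district = 4.75% → £4.3757
Leather boots £208.59: clothing → 3.25% + 1.5% district = 4.75% → £9.908025
Tax on clothing: unrounded sum = £14.283725 → £14.28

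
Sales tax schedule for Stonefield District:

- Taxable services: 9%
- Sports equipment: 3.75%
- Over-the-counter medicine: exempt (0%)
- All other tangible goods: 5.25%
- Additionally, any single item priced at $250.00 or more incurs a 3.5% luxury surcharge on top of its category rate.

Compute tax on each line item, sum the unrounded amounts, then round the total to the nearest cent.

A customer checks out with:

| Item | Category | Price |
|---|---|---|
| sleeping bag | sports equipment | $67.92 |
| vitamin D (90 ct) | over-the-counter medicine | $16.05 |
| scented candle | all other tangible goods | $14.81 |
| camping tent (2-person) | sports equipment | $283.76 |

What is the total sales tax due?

$23.90

Sleeping bag $67.92: sports equipment → 3.75% → $2.547
Vitamin D (90 ct) $16.05: over-the-counter medicine → 0% → $0.00
Scented candle $14.81: all other tangible goods → 5.25% → $0.777525
Camping tent (2-person) $283.76: sports equipment → 3.75% + 3.5% surcharge = 7.25% → $20.5726
Unrounded tax sum = $23.897125 → $23.90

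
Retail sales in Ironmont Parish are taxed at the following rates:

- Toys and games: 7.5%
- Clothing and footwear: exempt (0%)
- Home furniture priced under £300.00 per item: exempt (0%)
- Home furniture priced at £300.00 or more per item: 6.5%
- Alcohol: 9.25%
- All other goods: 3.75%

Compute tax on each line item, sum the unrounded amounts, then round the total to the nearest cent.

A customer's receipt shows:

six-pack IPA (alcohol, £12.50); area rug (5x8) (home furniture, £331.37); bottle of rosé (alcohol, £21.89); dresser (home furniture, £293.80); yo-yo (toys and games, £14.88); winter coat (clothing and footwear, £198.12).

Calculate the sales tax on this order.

Six-pack IPA £12.50: alcohol → 9.25% → £1.15625
Area rug (5x8) £331.37: home furniture, £300.00 or more → 6.5% → £21.53905
Bottle of rosé £21.89: alcohol → 9.25% → £2.024825
Dresser £293.80: home furniture, under £300.00 → 0% → £0.00
Yo-yo £14.88: toys and games → 7.5% → £1.116
Winter coat £198.12: clothing and footwear → 0% → £0.00
Unrounded tax sum = £25.836125 → £25.84

£25.84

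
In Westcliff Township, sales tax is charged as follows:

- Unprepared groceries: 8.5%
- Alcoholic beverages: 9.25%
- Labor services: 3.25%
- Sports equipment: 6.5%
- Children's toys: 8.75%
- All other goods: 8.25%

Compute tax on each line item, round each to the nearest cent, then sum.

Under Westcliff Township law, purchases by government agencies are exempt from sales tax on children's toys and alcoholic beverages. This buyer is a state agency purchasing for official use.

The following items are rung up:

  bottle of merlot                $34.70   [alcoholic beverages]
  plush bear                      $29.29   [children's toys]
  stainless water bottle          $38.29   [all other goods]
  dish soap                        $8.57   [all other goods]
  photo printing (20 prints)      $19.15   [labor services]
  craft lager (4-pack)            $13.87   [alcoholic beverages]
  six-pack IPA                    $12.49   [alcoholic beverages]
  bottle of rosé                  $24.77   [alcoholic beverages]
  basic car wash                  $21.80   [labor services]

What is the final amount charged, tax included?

Bottle of merlot $34.70: alcoholic beverages, buyer-exempt → 0% → $0.00
Plush bear $29.29: children's toys, buyer-exempt → 0% → $0.00
Stainless water bottle $38.29: all other goods → 8.25% → $3.16
Dish soap $8.57: all other goods → 8.25% → $0.71
Photo printing (20 prints) $19.15: labor services → 3.25% → $0.62
Craft lager (4-pack) $13.87: alcoholic beverages, buyer-exempt → 0% → $0.00
Six-pack IPA $12.49: alcoholic beverages, buyer-exempt → 0% → $0.00
Bottle of rosé $24.77: alcoholic beverages, buyer-exempt → 0% → $0.00
Basic car wash $21.80: labor services → 3.25% → $0.71
Subtotal = $202.93; tax = $5.20; total due = $208.13

$208.13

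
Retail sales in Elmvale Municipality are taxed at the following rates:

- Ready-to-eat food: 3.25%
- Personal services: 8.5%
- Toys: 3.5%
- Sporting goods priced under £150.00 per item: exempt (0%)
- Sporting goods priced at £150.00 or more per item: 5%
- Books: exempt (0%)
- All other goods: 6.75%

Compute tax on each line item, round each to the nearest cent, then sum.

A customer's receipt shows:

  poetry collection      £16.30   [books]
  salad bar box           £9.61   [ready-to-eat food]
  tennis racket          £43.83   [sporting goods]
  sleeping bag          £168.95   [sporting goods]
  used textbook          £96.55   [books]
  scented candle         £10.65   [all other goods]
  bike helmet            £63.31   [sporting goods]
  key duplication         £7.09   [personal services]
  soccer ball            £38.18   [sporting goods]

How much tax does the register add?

£10.08

Poetry collection £16.30: books → 0% → £0.00
Salad bar box £9.61: ready-to-eat food → 3.25% → £0.31
Tennis racket £43.83: sporting goods, under £150.00 → 0% → £0.00
Sleeping bag £168.95: sporting goods, £150.00 or more → 5% → £8.45
Used textbook £96.55: books → 0% → £0.00
Scented candle £10.65: all other goods → 6.75% → £0.72
Bike helmet £63.31: sporting goods, under £150.00 → 0% → £0.00
Key duplication £7.09: personal services → 8.5% → £0.60
Soccer ball £38.18: sporting goods, under £150.00 → 0% → £0.00
Total tax = £0.31 + £8.45 + £0.72 + £0.60 = £10.08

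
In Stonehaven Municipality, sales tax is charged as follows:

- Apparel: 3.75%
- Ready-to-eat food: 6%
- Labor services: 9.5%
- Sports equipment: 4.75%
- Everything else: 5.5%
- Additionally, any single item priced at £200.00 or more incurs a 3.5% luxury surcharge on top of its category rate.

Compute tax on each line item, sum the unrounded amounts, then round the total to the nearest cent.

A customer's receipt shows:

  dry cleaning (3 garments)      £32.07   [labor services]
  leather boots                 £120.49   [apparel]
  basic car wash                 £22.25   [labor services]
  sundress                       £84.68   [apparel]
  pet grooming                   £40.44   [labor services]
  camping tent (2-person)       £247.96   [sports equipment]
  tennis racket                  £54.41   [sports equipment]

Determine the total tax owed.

£39.74

Dry cleaning (3 garments) £32.07: labor services → 9.5% → £3.04665
Leather boots £120.49: apparel → 3.75% → £4.518375
Basic car wash £22.25: labor services → 9.5% → £2.11375
Sundress £84.68: apparel → 3.75% → £3.1755
Pet grooming £40.44: labor services → 9.5% → £3.8418
Camping tent (2-person) £247.96: sports equipment → 4.75% + 3.5% surcharge = 8.25% → £20.4567
Tennis racket £54.41: sports equipment → 4.75% → £2.584475
Unrounded tax sum = £39.73725 → £39.74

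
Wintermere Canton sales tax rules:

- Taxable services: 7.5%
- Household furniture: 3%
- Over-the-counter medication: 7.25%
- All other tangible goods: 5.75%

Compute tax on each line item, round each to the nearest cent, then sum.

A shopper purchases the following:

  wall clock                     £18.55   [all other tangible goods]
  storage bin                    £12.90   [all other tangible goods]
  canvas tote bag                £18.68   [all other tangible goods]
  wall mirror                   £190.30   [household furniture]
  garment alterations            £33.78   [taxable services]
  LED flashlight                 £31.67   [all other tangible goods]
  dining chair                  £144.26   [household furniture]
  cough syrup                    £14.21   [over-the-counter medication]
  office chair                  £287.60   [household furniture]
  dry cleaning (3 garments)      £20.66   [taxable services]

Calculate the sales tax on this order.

£28.48

Wall clock £18.55: all other tangible goods → 5.75% → £1.07
Storage bin £12.90: all other tangible goods → 5.75% → £0.74
Canvas tote bag £18.68: all other tangible goods → 5.75% → £1.07
Wall mirror £190.30: household furniture → 3% → £5.71
Garment alterations £33.78: taxable services → 7.5% → £2.53
LED flashlight £31.67: all other tangible goods → 5.75% → £1.82
Dining chair £144.26: household furniture → 3% → £4.33
Cough syrup £14.21: over-the-counter medication → 7.25% → £1.03
Office chair £287.60: household furniture → 3% → £8.63
Dry cleaning (3 garments) £20.66: taxable services → 7.5% → £1.55
Total tax = £1.07 + £0.74 + £1.07 + £5.71 + £2.53 + £1.82 + £4.33 + £1.03 + £8.63 + £1.55 = £28.48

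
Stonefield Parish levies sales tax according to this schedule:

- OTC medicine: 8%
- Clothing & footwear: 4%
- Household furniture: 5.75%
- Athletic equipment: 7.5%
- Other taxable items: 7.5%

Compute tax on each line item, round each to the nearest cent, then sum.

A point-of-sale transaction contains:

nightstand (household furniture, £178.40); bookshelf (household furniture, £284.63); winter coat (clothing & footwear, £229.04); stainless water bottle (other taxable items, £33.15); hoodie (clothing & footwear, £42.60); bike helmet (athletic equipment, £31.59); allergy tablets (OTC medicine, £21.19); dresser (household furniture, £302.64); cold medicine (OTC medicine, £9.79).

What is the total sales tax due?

£62.23

Nightstand £178.40: household furniture → 5.75% → £10.26
Bookshelf £284.63: household furniture → 5.75% → £16.37
Winter coat £229.04: clothing & footwear → 4% → £9.16
Stainless water bottle £33.15: other taxable items → 7.5% → £2.49
Hoodie £42.60: clothing & footwear → 4% → £1.70
Bike helmet £31.59: athletic equipment → 7.5% → £2.37
Allergy tablets £21.19: OTC medicine → 8% → £1.70
Dresser £302.64: household furniture → 5.75% → £17.40
Cold medicine £9.79: OTC medicine → 8% → £0.78
Total tax = £10.26 + £16.37 + £9.16 + £2.49 + £1.70 + £2.37 + £1.70 + £17.40 + £0.78 = £62.23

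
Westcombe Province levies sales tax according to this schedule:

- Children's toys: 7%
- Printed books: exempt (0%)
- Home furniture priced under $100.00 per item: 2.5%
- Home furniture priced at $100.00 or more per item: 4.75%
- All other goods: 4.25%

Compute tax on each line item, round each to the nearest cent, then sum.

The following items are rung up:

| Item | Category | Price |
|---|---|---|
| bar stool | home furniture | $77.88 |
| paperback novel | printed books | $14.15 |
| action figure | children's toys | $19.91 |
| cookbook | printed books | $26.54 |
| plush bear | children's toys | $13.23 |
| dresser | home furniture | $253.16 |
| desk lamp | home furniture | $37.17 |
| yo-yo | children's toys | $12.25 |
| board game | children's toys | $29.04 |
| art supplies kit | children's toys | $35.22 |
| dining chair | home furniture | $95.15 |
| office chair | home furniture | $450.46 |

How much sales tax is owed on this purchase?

Bar stool $77.88: home furniture, under $100.00 → 2.5% → $1.95
Paperback novel $14.15: printed books → 0% → $0.00
Action figure $19.91: children's toys → 7% → $1.39
Cookbook $26.54: printed books → 0% → $0.00
Plush bear $13.23: children's toys → 7% → $0.93
Dresser $253.16: home furniture, $100.00 or more → 4.75% → $12.03
Desk lamp $37.17: home furniture, under $100.00 → 2.5% → $0.93
Yo-yo $12.25: children's toys → 7% → $0.86
Board game $29.04: children's toys → 7% → $2.03
Art supplies kit $35.22: children's toys → 7% → $2.47
Dining chair $95.15: home furniture, under $100.00 → 2.5% → $2.38
Office chair $450.46: home furniture, $100.00 or more → 4.75% → $21.40
Total tax = $1.95 + $1.39 + $0.93 + $12.03 + $0.93 + $0.86 + $2.03 + $2.47 + $2.38 + $21.40 = $46.37

$46.37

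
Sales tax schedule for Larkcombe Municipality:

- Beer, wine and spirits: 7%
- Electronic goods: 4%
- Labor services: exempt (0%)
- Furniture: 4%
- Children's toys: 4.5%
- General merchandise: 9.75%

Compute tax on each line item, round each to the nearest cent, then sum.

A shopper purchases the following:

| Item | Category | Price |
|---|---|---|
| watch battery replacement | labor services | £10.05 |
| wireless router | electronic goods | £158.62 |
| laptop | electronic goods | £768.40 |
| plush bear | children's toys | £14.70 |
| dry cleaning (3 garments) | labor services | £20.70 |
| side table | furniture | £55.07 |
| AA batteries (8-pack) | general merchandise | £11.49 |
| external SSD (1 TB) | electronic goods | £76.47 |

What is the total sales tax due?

Watch battery replacement £10.05: labor services → 0% → £0.00
Wireless router £158.62: electronic goods → 4% → £6.34
Laptop £768.40: electronic goods → 4% → £30.74
Plush bear £14.70: children's toys → 4.5% → £0.66
Dry cleaning (3 garments) £20.70: labor services → 0% → £0.00
Side table £55.07: furniture → 4% → £2.20
AA batteries (8-pack) £11.49: general merchandise → 9.75% → £1.12
External SSD (1 TB) £76.47: electronic goods → 4% → £3.06
Total tax = £6.34 + £30.74 + £0.66 + £2.20 + £1.12 + £3.06 = £44.12

£44.12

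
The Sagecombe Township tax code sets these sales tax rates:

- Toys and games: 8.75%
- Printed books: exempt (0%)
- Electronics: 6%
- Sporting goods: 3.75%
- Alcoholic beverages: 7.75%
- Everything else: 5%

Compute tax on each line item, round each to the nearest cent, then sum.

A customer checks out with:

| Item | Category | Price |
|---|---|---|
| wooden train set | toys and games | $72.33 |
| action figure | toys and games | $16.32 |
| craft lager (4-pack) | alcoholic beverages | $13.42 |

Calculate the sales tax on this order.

$8.80

Wooden train set $72.33: toys and games → 8.75% → $6.33
Action figure $16.32: toys and games → 8.75% → $1.43
Craft lager (4-pack) $13.42: alcoholic beverages → 7.75% → $1.04
Total tax = $6.33 + $1.43 + $1.04 = $8.80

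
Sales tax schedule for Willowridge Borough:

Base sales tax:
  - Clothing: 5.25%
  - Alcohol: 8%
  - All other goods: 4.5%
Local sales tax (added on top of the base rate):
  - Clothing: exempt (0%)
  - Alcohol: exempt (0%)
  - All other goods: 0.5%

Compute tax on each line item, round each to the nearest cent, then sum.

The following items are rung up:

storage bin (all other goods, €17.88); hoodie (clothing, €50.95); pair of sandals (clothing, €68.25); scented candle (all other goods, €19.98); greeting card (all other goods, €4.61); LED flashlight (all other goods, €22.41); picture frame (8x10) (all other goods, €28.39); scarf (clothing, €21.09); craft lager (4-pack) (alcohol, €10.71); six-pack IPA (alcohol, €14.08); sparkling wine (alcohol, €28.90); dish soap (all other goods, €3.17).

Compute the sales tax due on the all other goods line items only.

€4.82

Storage bin €17.88: all other goods → 4.5% + 0.5% local = 5% → €0.89
Scented candle €19.98: all other goods → 4.5% + 0.5% local = 5% → €1.00
Greeting card €4.61: all other goods → 4.5% + 0.5% local = 5% → €0.23
LED flashlight €22.41: all other goods → 4.5% + 0.5% local = 5% → €1.12
Picture frame (8x10) €28.39: all other goods → 4.5% + 0.5% local = 5% → €1.42
Dish soap €3.17: all other goods → 4.5% + 0.5% local = 5% → €0.16
Tax on all other goods = €0.89 + €1.00 + €0.23 + €1.12 + €1.42 + €0.16 = €4.82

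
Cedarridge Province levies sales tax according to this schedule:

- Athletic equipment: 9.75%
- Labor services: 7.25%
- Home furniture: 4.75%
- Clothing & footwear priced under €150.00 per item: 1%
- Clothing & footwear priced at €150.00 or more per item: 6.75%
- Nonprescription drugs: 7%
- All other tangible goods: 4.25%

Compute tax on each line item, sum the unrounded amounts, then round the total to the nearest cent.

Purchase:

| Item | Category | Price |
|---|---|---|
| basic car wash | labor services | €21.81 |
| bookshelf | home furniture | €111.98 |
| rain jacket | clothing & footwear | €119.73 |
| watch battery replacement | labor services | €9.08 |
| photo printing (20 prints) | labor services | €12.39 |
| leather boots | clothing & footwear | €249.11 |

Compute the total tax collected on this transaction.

€26.47

Basic car wash €21.81: labor services → 7.25% → €1.581225
Bookshelf €111.98: home furniture → 4.75% → €5.31905
Rain jacket €119.73: clothing & footwear, under €150.00 → 1% → €1.1973
Watch battery replacement €9.08: labor services → 7.25% → €0.6583
Photo printing (20 prints) €12.39: labor services → 7.25% → €0.898275
Leather boots €249.11: clothing & footwear, €150.00 or more → 6.75% → €16.814925
Unrounded tax sum = €26.469075 → €26.47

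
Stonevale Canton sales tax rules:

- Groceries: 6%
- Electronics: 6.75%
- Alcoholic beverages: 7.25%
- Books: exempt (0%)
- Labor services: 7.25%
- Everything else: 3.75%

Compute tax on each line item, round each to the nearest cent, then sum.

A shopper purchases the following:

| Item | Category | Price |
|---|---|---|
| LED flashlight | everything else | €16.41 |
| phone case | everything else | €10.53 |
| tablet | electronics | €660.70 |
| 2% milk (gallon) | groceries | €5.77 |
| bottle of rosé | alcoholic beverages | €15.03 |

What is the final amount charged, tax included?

LED flashlight €16.41: everything else → 3.75% → €0.62
Phone case €10.53: everything else → 3.75% → €0.39
Tablet €660.70: electronics → 6.75% → €44.60
2% milk (gallon) €5.77: groceries → 6% → €0.35
Bottle of rosé €15.03: alcoholic beverages → 7.25% → €1.09
Subtotal = €708.44; tax = €47.05; total due = €755.49

€755.49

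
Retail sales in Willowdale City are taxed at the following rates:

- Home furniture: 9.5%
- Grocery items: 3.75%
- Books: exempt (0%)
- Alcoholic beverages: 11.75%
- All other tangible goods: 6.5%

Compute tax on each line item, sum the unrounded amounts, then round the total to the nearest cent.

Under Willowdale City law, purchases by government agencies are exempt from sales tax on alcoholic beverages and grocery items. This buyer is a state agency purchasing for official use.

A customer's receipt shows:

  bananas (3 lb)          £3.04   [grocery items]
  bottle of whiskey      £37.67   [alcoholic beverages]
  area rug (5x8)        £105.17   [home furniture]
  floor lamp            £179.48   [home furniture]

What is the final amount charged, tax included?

£352.40

Bananas (3 lb) £3.04: grocery items, buyer-exempt → 0% → £0.00
Bottle of whiskey £37.67: alcoholic beverages, buyer-exempt → 0% → £0.00
Area rug (5x8) £105.17: home furniture → 9.5% → £9.99115
Floor lamp £179.48: home furniture → 9.5% → £17.0506
Subtotal = £325.36; unrounded tax = £27.04175 → £27.04; total due = £352.40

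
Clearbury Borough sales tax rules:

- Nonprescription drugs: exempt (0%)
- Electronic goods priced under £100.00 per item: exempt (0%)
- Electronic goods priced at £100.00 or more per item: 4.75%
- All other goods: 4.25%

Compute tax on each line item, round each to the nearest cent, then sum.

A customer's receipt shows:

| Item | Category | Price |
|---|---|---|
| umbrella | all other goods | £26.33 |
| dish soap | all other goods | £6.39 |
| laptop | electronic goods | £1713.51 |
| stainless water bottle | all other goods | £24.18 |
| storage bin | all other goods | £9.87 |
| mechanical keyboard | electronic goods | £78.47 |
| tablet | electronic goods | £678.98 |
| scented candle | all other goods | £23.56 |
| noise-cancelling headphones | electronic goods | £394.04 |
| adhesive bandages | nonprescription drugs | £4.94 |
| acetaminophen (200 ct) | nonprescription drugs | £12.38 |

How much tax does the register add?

£136.20

Umbrella £26.33: all other goods → 4.25% → £1.12
Dish soap £6.39: all other goods → 4.25% → £0.27
Laptop £1713.51: electronic goods, £100.00 or more → 4.75% → £81.39
Stainless water bottle £24.18: all other goods → 4.25% → £1.03
Storage bin £9.87: all other goods → 4.25% → £0.42
Mechanical keyboard £78.47: electronic goods, under £100.00 → 0% → £0.00
Tablet £678.98: electronic goods, £100.00 or more → 4.75% → £32.25
Scented candle £23.56: all other goods → 4.25% → £1.00
Noise-cancelling headphones £394.04: electronic goods, £100.00 or more → 4.75% → £18.72
Adhesive bandages £4.94: nonprescription drugs → 0% → £0.00
Acetaminophen (200 ct) £12.38: nonprescription drugs → 0% → £0.00
Total tax = £1.12 + £0.27 + £81.39 + £1.03 + £0.42 + £32.25 + £1.00 + £18.72 = £136.20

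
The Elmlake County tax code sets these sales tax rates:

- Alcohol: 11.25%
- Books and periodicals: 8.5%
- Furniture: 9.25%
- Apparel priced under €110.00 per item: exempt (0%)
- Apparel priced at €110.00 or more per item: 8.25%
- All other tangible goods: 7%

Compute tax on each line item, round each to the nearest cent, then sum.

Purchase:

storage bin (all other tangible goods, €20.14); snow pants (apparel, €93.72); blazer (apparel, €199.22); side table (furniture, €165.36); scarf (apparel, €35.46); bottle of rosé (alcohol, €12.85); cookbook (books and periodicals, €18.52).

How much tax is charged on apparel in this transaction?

Snow pants €93.72: apparel, under €110.00 → 0% → €0.00
Blazer €199.22: apparel, €110.00 or more → 8.25% → €16.44
Scarf €35.46: apparel, under €110.00 → 0% → €0.00
Tax on apparel = €0.00 + €16.44 + €0.00 = €16.44

€16.44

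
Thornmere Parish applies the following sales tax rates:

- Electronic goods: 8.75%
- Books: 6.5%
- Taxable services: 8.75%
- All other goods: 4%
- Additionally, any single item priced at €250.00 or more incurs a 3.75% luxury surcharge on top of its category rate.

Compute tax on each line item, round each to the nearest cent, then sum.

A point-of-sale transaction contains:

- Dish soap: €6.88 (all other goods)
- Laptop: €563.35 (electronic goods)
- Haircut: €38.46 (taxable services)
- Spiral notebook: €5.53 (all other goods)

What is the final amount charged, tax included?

€688.51

Dish soap €6.88: all other goods → 4% → €0.28
Laptop €563.35: electronic goods → 8.75% + 3.75% surcharge = 12.5% → €70.42
Haircut €38.46: taxable services → 8.75% → €3.37
Spiral notebook €5.53: all other goods → 4% → €0.22
Subtotal = €614.22; tax = €74.29; total due = €688.51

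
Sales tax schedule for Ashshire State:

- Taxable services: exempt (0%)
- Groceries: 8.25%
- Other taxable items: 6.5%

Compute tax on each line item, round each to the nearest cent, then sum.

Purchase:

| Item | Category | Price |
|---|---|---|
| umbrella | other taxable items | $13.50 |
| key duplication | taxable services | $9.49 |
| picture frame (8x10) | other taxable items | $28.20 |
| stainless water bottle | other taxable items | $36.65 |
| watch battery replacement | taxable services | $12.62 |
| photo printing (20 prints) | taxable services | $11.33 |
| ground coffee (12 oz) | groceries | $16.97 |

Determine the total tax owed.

Umbrella $13.50: other taxable items → 6.5% → $0.88
Key duplication $9.49: taxable services → 0% → $0.00
Picture frame (8x10) $28.20: other taxable items → 6.5% → $1.83
Stainless water bottle $36.65: other taxable items → 6.5% → $2.38
Watch battery replacement $12.62: taxable services → 0% → $0.00
Photo printing (20 prints) $11.33: taxable services → 0% → $0.00
Ground coffee (12 oz) $16.97: groceries → 8.25% → $1.40
Total tax = $0.88 + $1.83 + $2.38 + $1.40 = $6.49

$6.49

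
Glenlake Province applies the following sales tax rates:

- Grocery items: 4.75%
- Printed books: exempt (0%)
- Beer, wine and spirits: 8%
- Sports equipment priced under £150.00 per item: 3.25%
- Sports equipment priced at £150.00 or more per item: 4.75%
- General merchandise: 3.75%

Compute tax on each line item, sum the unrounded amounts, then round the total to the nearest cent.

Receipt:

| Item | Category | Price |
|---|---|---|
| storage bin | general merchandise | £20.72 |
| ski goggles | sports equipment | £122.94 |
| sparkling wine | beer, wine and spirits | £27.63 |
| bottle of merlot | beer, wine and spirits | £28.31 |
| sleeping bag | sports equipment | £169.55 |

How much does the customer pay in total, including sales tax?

Storage bin £20.72: general merchandise → 3.75% → £0.777
Ski goggles £122.94: sports equipment, under £150.00 → 3.25% → £3.99555
Sparkling wine £27.63: beer, wine and spirits → 8% → £2.2104
Bottle of merlot £28.31: beer, wine and spirits → 8% → £2.2648
Sleeping bag £169.55: sports equipment, £150.00 or more → 4.75% → £8.053625
Subtotal = £369.15; unrounded tax = £17.301375 → £17.30; total due = £386.45

£386.45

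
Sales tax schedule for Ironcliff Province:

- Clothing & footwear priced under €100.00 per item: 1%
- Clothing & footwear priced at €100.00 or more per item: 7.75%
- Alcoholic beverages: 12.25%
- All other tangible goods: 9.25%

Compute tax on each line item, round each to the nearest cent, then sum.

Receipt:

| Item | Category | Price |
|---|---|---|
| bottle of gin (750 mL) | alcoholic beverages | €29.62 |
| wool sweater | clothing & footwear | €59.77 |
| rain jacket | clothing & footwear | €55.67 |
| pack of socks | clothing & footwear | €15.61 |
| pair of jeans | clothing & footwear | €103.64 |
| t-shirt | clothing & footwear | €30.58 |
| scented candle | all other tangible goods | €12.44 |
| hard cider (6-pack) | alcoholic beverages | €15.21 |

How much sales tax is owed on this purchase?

Bottle of gin (750 mL) €29.62: alcoholic beverages → 12.25% → €3.63
Wool sweater €59.77: clothing & footwear, under €100.00 → 1% → €0.60
Rain jacket €55.67: clothing & footwear, under €100.00 → 1% → €0.56
Pack of socks €15.61: clothing & footwear, under €100.00 → 1% → €0.16
Pair of jeans €103.64: clothing & footwear, €100.00 or more → 7.75% → €8.03
T-shirt €30.58: clothing & footwear, under €100.00 → 1% → €0.31
Scented candle €12.44: all other tangible goods → 9.25% → €1.15
Hard cider (6-pack) €15.21: alcoholic beverages → 12.25% → €1.86
Total tax = €3.63 + €0.60 + €0.56 + €0.16 + €8.03 + €0.31 + €1.15 + €1.86 = €16.30

€16.30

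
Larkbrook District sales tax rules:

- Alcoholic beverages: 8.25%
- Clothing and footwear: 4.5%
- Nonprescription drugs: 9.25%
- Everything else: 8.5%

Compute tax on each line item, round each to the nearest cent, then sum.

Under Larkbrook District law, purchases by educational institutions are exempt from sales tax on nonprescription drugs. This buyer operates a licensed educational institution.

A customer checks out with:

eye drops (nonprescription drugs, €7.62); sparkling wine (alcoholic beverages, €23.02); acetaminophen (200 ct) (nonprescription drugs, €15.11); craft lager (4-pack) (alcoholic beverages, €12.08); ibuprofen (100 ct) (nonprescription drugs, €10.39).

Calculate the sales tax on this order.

€2.90

Eye drops €7.62: nonprescription drugs, buyer-exempt → 0% → €0.00
Sparkling wine €23.02: alcoholic beverages → 8.25% → €1.90
Acetaminophen (200 ct) €15.11: nonprescription drugs, buyer-exempt → 0% → €0.00
Craft lager (4-pack) €12.08: alcoholic beverages → 8.25% → €1.00
Ibuprofen (100 ct) €10.39: nonprescription drugs, buyer-exempt → 0% → €0.00
Total tax = €1.90 + €1.00 = €2.90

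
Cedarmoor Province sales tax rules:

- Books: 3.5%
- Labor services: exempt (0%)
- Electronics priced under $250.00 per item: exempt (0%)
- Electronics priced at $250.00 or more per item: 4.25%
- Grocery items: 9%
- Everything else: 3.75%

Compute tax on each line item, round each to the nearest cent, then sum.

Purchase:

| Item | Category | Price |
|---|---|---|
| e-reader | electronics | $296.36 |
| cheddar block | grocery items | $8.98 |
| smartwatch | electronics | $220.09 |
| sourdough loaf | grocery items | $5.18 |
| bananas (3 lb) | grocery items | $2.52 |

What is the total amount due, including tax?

E-reader $296.36: electronics, $250.00 or more → 4.25% → $12.60
Cheddar block $8.98: grocery items → 9% → $0.81
Smartwatch $220.09: electronics, under $250.00 → 0% → $0.00
Sourdough loaf $5.18: grocery items → 9% → $0.47
Bananas (3 lb) $2.52: grocery items → 9% → $0.23
Subtotal = $533.13; tax = $14.11; total due = $547.24

$547.24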